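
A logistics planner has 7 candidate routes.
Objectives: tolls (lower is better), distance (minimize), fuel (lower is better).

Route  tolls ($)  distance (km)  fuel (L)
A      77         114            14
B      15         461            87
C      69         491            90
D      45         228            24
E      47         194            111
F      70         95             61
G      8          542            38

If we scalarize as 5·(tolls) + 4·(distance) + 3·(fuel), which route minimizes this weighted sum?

A: 5·77 + 4·114 + 3·14 = 883
B: 5·15 + 4·461 + 3·87 = 2180
C: 5·69 + 4·491 + 3·90 = 2579
D: 5·45 + 4·228 + 3·24 = 1209
E: 5·47 + 4·194 + 3·111 = 1344
F: 5·70 + 4·95 + 3·61 = 913
G: 5·8 + 4·542 + 3·38 = 2322
Lowest: A at 883.

A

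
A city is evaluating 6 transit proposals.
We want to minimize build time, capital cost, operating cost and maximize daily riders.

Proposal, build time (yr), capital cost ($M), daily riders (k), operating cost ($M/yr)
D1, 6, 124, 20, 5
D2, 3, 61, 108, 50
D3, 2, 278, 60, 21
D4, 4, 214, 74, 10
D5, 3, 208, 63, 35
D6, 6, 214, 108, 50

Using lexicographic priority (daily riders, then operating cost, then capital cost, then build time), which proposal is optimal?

First maximize daily riders: best is 108, kept {D2, D6}.
Then minimize operating cost: best is 50, kept {D2, D6}.
Then minimize capital cost: best is 61, kept {D2}.

D2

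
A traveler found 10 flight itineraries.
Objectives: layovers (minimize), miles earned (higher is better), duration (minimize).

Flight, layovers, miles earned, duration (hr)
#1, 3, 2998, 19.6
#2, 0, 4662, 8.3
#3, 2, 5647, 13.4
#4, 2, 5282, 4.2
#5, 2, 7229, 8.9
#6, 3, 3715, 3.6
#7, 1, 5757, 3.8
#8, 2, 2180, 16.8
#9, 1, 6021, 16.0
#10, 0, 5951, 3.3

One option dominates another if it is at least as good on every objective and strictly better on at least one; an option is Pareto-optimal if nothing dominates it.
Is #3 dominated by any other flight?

Yes

#5 vs #3: layovers 2≤2, miles earned 7229≥5647, duration 8.9≤13.4 — #5 is at least as good on every objective and strictly better on at least one, so #5 dominates #3.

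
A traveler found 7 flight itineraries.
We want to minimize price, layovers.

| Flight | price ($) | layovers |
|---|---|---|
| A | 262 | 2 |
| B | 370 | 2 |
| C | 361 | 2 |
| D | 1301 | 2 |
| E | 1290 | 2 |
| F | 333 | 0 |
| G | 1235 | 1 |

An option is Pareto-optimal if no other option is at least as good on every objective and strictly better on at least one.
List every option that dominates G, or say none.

F

F: price 333≤1235, layovers 0≤1 — dominates G.
Others (A, B, C, D, E) are each worse than G on at least one objective.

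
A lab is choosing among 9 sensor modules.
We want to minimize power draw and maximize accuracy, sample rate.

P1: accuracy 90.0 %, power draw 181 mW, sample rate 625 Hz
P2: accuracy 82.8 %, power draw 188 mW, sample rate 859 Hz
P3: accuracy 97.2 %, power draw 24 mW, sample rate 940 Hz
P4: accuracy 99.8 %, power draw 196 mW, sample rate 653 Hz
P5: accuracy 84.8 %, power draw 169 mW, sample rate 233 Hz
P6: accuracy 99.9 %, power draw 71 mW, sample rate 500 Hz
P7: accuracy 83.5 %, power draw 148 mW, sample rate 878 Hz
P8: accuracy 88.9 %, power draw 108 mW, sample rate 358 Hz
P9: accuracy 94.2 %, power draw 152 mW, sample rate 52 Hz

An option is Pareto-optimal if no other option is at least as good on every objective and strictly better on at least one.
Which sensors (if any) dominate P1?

P3

P3: accuracy 97.2≥90.0, power draw 24≤181, sample rate 940≥625 — dominates P1.
Others (P2, P4, P5, P6, P7, P8, P9) are each worse than P1 on at least one objective.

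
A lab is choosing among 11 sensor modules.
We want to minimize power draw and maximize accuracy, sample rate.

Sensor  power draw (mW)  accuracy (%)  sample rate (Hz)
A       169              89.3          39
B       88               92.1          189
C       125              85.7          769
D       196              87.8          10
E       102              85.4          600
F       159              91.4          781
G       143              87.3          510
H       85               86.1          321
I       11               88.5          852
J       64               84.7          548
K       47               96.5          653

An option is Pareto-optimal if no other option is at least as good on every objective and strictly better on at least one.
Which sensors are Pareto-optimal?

F, I, K

A: dominated by B (power draw 88≤169, accuracy 92.1≥89.3, sample rate 189≥39).
B: dominated by K (power draw 47≤88, accuracy 96.5≥92.1, sample rate 653≥189).
C: dominated by I (power draw 11≤125, accuracy 88.5≥85.7, sample rate 852≥769).
D: dominated by A (power draw 169≤196, accuracy 89.3≥87.8, sample rate 39≥10).
E: dominated by I (power draw 11≤102, accuracy 88.5≥85.4, sample rate 852≥600).
F: not dominated.
G: dominated by I (power draw 11≤143, accuracy 88.5≥87.3, sample rate 852≥510).
H: dominated by I (power draw 11≤85, accuracy 88.5≥86.1, sample rate 852≥321).
I: not dominated (best power draw).
J: dominated by I (power draw 11≤64, accuracy 88.5≥84.7, sample rate 852≥548).
K: not dominated (best accuracy).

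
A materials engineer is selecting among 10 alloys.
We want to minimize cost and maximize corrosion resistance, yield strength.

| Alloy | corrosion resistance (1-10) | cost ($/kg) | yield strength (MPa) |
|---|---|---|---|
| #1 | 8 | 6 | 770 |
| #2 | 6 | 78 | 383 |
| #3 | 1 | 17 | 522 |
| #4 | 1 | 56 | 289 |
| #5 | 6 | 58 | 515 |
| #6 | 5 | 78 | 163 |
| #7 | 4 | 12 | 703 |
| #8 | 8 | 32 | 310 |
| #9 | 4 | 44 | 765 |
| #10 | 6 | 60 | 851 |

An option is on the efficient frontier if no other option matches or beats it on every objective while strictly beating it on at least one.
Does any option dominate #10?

No

#1: worse on yield strength (770 vs 851).
#2: worse on cost (78 vs 60).
#3: worse on corrosion resistance (1 vs 6).
#4: worse on corrosion resistance (1 vs 6).
#5: worse on yield strength (515 vs 851).
#6: worse on corrosion resistance (5 vs 6).
#7: worse on corrosion resistance (4 vs 6).
#8: worse on yield strength (310 vs 851).
#9: worse on corrosion resistance (4 vs 6).
No option is at least as good as #10 on every objective and strictly better on one.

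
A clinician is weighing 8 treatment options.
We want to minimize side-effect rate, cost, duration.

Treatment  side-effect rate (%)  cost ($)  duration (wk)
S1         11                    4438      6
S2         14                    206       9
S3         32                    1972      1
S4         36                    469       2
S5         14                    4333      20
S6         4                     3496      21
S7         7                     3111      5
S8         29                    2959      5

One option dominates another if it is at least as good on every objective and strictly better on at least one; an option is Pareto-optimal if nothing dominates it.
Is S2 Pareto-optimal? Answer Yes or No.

S1: worse on cost (4438 vs 206).
S3: worse on side-effect rate (32 vs 14).
S4: worse on side-effect rate (36 vs 14).
S5: worse on cost (4333 vs 206).
S6: worse on cost (3496 vs 206).
S7: worse on cost (3111 vs 206).
S8: worse on side-effect rate (29 vs 14).
No option is at least as good as S2 on every objective and strictly better on one.

Yes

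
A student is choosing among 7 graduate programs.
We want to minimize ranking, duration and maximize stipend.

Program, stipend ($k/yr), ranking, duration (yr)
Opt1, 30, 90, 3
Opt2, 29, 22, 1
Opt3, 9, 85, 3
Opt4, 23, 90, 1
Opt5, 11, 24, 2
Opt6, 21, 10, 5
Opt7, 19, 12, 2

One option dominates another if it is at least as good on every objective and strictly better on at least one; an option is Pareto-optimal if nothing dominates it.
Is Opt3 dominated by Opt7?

Opt7 vs Opt3: stipend 19≥9, ranking 12≤85, duration 2≤3 — Opt7 is at least as good on every objective with at least one strict improvement.

Yes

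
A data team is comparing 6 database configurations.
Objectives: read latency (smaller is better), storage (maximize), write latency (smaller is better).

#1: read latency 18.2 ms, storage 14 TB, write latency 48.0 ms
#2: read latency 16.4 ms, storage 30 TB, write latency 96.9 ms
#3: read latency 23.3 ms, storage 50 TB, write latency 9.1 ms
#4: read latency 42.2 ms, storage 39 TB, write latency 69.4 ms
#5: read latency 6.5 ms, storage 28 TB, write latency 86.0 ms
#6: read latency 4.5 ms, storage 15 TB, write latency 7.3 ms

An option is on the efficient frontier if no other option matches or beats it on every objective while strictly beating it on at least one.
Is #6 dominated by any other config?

#1: worse on read latency (18.2 vs 4.5).
#2: worse on read latency (16.4 vs 4.5).
#3: worse on read latency (23.3 vs 4.5).
#4: worse on read latency (42.2 vs 4.5).
#5: worse on read latency (6.5 vs 4.5).
No option is at least as good as #6 on every objective and strictly better on one.

No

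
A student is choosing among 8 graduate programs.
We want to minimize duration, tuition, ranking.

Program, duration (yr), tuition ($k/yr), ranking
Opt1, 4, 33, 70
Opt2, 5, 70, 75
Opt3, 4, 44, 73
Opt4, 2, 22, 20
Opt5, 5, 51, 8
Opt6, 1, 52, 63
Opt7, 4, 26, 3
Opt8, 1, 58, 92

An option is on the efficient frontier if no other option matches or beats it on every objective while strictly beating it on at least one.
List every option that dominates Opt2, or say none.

Opt1, Opt3, Opt4, Opt5, Opt6, Opt7

Opt1: duration 4≤5, tuition 33≤70, ranking 70≤75 — dominates Opt2.
Opt3: duration 4≤5, tuition 44≤70, ranking 73≤75 — dominates Opt2.
Opt4: duration 2≤5, tuition 22≤70, ranking 20≤75 — dominates Opt2.
Opt5: duration 5≤5, tuition 51≤70, ranking 8≤75 — dominates Opt2.
Opt6: duration 1≤5, tuition 52≤70, ranking 63≤75 — dominates Opt2.
Opt7: duration 4≤5, tuition 26≤70, ranking 3≤75 — dominates Opt2.
Others (Opt8) are each worse than Opt2 on at least one objective.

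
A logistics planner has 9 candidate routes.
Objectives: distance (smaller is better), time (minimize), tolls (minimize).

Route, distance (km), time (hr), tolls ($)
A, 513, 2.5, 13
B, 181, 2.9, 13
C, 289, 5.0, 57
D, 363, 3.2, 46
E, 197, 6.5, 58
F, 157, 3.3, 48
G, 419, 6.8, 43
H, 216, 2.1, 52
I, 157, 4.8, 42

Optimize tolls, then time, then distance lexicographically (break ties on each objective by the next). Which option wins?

First minimize tolls: best is 13, kept {A, B}.
Then minimize time: best is 2.5, kept {A}.

A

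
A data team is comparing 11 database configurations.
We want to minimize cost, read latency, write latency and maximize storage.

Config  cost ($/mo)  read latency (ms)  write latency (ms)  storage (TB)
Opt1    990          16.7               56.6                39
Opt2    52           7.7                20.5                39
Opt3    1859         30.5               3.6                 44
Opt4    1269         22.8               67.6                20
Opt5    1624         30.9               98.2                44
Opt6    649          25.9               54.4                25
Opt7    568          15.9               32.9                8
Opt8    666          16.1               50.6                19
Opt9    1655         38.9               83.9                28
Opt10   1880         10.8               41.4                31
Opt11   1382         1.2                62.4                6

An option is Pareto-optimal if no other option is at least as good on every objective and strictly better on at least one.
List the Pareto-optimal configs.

Opt2, Opt3, Opt5, Opt11

Opt1: dominated by Opt2 (cost 52≤990, read latency 7.7≤16.7, write latency 20.5≤56.6, storage 39≥39).
Opt2: not dominated (best cost).
Opt3: not dominated (best write latency).
Opt4: dominated by Opt1 (cost 990≤1269, read latency 16.7≤22.8, write latency 56.6≤67.6, storage 39≥20).
Opt5: not dominated.
Opt6: dominated by Opt2 (cost 52≤649, read latency 7.7≤25.9, write latency 20.5≤54.4, storage 39≥25).
Opt7: dominated by Opt2 (cost 52≤568, read latency 7.7≤15.9, write latency 20.5≤32.9, storage 39≥8).
Opt8: dominated by Opt2 (cost 52≤666, read latency 7.7≤16.1, write latency 20.5≤50.6, storage 39≥19).
Opt9: dominated by Opt1 (cost 990≤1655, read latency 16.7≤38.9, write latency 56.6≤83.9, storage 39≥28).
Opt10: dominated by Opt2 (cost 52≤1880, read latency 7.7≤10.8, write latency 20.5≤41.4, storage 39≥31).
Opt11: not dominated (best read latency).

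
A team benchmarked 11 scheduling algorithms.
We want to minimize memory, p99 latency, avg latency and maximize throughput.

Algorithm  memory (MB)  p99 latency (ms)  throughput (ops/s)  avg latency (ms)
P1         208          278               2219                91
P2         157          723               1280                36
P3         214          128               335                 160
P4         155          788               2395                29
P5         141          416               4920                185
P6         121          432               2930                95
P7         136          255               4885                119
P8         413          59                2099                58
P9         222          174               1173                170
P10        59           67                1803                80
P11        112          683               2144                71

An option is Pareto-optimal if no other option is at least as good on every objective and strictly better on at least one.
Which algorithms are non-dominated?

P1, P2, P4, P5, P6, P7, P8, P10, P11

P1: not dominated.
P2: not dominated.
P3: dominated by P10 (memory 59≤214, p99 latency 67≤128, throughput 1803≥335, avg latency 80≤160).
P4: not dominated (best avg latency).
P5: not dominated (best throughput).
P6: not dominated.
P7: not dominated.
P8: not dominated (best p99 latency).
P9: dominated by P10 (memory 59≤222, p99 latency 67≤174, throughput 1803≥1173, avg latency 80≤170).
P10: not dominated (best memory).
P11: not dominated.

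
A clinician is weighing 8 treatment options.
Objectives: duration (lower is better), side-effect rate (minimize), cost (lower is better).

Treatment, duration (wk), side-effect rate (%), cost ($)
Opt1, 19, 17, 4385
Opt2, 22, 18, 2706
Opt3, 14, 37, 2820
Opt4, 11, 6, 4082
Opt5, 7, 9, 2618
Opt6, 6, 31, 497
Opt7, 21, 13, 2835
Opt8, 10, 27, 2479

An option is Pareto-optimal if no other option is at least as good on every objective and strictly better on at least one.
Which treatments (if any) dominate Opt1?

Opt4, Opt5

Opt4: duration 11≤19, side-effect rate 6≤17, cost 4082≤4385 — dominates Opt1.
Opt5: duration 7≤19, side-effect rate 9≤17, cost 2618≤4385 — dominates Opt1.
Others (Opt2, Opt3, Opt6, Opt7, Opt8) are each worse than Opt1 on at least one objective.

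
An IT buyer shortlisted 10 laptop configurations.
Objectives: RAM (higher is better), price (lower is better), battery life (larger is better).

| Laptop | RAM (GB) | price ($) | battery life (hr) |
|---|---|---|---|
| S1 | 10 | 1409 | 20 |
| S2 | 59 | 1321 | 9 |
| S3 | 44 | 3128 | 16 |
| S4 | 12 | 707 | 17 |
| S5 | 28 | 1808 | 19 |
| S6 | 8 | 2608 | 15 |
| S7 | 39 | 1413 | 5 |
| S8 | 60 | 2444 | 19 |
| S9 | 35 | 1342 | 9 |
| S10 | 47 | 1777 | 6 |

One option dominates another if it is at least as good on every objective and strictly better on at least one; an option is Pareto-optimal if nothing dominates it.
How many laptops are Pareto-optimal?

5

S1: not dominated (best battery life).
S2: not dominated.
S3: dominated by S8 (RAM 60≥44, price 2444≤3128, battery life 19≥16).
S4: not dominated (best price).
S5: not dominated.
S6: dominated by S1 (RAM 10≥8, price 1409≤2608, battery life 20≥15).
S7: dominated by S2 (RAM 59≥39, price 1321≤1413, battery life 9≥5).
S8: not dominated (best RAM).
S9: dominated by S2 (RAM 59≥35, price 1321≤1342, battery life 9≥9).
S10: dominated by S2 (RAM 59≥47, price 1321≤1777, battery life 9≥6).
Pareto-optimal: S1, S2, S4, S5, S8 → 5.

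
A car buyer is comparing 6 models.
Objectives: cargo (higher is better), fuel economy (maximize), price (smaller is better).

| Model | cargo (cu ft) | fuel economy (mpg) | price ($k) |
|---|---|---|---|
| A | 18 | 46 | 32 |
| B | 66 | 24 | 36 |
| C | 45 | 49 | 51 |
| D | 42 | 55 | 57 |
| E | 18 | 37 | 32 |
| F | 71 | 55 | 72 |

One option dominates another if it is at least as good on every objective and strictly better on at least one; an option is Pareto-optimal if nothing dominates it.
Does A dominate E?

A vs E: cargo 18≥18, fuel economy 46≥37, price 32≤32 — A is at least as good on every objective with at least one strict improvement.

Yes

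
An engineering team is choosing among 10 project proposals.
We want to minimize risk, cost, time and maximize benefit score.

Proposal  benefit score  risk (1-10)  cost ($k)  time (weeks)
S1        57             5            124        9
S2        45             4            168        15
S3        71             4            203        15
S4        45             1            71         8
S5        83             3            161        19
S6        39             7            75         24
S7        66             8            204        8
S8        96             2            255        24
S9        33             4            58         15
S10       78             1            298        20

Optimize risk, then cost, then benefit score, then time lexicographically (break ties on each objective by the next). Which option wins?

S4

First minimize risk: best is 1, kept {S4, S10}.
Then minimize cost: best is 71, kept {S4}.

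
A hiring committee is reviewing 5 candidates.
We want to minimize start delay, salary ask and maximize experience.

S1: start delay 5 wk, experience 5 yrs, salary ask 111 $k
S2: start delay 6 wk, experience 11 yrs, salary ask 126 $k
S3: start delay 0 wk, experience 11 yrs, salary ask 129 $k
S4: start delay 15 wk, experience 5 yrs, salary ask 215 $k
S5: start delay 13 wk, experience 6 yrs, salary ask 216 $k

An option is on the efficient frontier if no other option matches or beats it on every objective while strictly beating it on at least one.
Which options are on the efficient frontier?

S1, S2, S3

S1: not dominated (best salary ask).
S2: not dominated.
S3: not dominated (best start delay).
S4: dominated by S1 (start delay 5≤15, experience 5≥5, salary ask 111≤215).
S5: dominated by S2 (start delay 6≤13, experience 11≥6, salary ask 126≤216).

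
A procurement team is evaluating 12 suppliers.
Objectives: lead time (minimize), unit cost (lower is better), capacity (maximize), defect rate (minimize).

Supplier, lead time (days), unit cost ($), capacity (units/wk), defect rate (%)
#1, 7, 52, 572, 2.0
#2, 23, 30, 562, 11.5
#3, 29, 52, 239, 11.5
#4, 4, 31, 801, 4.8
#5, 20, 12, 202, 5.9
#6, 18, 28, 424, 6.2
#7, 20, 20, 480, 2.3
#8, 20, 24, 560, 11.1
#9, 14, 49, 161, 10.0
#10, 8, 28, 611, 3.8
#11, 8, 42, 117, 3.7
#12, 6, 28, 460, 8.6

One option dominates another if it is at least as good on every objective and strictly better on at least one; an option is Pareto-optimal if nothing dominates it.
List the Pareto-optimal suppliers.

#1: not dominated (best defect rate).
#2: dominated by #10 (lead time 8≤23, unit cost 28≤30, capacity 611≥562, defect rate 3.8≤11.5).
#3: dominated by #1 (lead time 7≤29, unit cost 52≤52, capacity 572≥239, defect rate 2.0≤11.5).
#4: not dominated (best lead time).
#5: not dominated (best unit cost).
#6: dominated by #10 (lead time 8≤18, unit cost 28≤28, capacity 611≥424, defect rate 3.8≤6.2).
#7: not dominated.
#8: not dominated.
#9: dominated by #4 (lead time 4≤14, unit cost 31≤49, capacity 801≥161, defect rate 4.8≤10.0).
#10: not dominated.
#11: not dominated.
#12: not dominated.

#1, #4, #5, #7, #8, #10, #11, #12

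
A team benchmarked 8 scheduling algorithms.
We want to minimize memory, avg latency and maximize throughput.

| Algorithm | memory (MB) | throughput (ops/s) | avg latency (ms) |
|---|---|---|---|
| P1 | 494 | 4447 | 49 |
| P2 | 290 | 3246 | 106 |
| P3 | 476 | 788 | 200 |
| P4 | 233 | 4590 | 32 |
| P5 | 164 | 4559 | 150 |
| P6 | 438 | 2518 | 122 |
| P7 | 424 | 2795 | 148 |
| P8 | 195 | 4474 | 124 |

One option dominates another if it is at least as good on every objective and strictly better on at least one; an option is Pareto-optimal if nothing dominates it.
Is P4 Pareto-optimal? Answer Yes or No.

P1: worse on memory (494 vs 233).
P2: worse on memory (290 vs 233).
P3: worse on memory (476 vs 233).
P5: worse on throughput (4559 vs 4590).
P6: worse on memory (438 vs 233).
P7: worse on memory (424 vs 233).
P8: worse on throughput (4474 vs 4590).
No option is at least as good as P4 on every objective and strictly better on one.

Yes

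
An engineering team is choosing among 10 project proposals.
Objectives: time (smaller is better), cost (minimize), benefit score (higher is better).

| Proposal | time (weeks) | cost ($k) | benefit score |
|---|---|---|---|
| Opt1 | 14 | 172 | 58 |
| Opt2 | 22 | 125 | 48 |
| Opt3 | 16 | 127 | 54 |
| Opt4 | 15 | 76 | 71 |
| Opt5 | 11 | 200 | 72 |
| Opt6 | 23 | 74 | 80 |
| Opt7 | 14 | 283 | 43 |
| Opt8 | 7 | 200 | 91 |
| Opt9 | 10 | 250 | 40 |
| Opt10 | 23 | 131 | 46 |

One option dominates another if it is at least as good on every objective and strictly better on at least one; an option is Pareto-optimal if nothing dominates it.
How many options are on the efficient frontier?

4

Opt1: not dominated.
Opt2: dominated by Opt4 (time 15≤22, cost 76≤125, benefit score 71≥48).
Opt3: dominated by Opt4 (time 15≤16, cost 76≤127, benefit score 71≥54).
Opt4: not dominated.
Opt5: dominated by Opt8 (time 7≤11, cost 200≤200, benefit score 91≥72).
Opt6: not dominated (best cost).
Opt7: dominated by Opt1 (time 14≤14, cost 172≤283, benefit score 58≥43).
Opt8: not dominated (best time).
Opt9: dominated by Opt8 (time 7≤10, cost 200≤250, benefit score 91≥40).
Opt10: dominated by Opt2 (time 22≤23, cost 125≤131, benefit score 48≥46).
Pareto-optimal: Opt1, Opt4, Opt6, Opt8 → 4.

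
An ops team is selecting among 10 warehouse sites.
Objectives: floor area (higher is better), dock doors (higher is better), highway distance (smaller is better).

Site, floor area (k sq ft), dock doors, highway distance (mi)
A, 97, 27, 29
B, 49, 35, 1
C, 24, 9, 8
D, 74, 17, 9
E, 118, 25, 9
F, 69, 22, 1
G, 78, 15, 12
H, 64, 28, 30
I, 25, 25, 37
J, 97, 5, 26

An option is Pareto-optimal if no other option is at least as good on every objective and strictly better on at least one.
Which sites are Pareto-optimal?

A: not dominated.
B: not dominated (best dock doors).
C: dominated by B (floor area 49≥24, dock doors 35≥9, highway distance 1≤8).
D: dominated by E (floor area 118≥74, dock doors 25≥17, highway distance 9≤9).
E: not dominated (best floor area).
F: not dominated.
G: dominated by E (floor area 118≥78, dock doors 25≥15, highway distance 9≤12).
H: not dominated.
I: dominated by A (floor area 97≥25, dock doors 27≥25, highway distance 29≤37).
J: dominated by E (floor area 118≥97, dock doors 25≥5, highway distance 9≤26).

A, B, E, F, H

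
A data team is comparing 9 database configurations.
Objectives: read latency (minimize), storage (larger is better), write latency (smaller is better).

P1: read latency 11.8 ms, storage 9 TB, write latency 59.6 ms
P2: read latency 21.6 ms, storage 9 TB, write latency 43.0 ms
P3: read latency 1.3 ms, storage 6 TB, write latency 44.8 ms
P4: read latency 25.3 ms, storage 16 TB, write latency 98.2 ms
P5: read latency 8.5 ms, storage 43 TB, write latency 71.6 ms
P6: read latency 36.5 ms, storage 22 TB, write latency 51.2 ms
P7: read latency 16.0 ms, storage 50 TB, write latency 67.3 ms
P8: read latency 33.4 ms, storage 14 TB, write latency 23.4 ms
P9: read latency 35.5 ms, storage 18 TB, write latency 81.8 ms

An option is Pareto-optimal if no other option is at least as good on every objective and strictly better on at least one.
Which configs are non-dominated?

P1, P2, P3, P5, P6, P7, P8

P1: not dominated.
P2: not dominated.
P3: not dominated (best read latency).
P4: dominated by P5 (read latency 8.5≤25.3, storage 43≥16, write latency 71.6≤98.2).
P5: not dominated.
P6: not dominated.
P7: not dominated (best storage).
P8: not dominated (best write latency).
P9: dominated by P5 (read latency 8.5≤35.5, storage 43≥18, write latency 71.6≤81.8).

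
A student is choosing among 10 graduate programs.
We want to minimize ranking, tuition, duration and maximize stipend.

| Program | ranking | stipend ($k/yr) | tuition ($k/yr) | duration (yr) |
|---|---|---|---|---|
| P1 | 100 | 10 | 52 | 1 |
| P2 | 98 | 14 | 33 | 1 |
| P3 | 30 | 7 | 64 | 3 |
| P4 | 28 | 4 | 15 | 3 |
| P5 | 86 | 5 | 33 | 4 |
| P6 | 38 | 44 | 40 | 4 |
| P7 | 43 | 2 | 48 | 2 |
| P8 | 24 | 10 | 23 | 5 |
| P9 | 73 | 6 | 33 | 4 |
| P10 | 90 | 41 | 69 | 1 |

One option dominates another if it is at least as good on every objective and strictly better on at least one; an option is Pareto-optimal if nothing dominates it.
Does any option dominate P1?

P2 vs P1: ranking 98≤100, stipend 14≥10, tuition 33≤52, duration 1≤1 — P2 is at least as good on every objective and strictly better on at least one, so P2 dominates P1.

Yes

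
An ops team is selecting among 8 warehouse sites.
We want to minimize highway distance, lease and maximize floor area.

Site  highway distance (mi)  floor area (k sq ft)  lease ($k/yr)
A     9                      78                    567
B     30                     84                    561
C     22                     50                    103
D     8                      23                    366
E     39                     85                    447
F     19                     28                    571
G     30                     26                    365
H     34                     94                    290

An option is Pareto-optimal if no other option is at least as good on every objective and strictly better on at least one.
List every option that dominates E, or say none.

H

H: highway distance 34≤39, floor area 94≥85, lease 290≤447 — dominates E.
Others (A, B, C, D, F, G) are each worse than E on at least one objective.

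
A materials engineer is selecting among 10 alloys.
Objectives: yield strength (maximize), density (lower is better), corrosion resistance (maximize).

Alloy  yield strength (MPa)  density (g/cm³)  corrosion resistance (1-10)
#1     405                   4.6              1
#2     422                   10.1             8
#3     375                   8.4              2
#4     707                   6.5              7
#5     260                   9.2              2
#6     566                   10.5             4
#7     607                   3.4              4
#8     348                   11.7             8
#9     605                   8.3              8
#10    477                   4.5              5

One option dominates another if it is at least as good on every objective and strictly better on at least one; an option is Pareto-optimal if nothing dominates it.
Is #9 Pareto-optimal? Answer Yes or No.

Yes

#1: worse on yield strength (405 vs 605).
#2: worse on yield strength (422 vs 605).
#3: worse on yield strength (375 vs 605).
#4: worse on corrosion resistance (7 vs 8).
#5: worse on yield strength (260 vs 605).
#6: worse on yield strength (566 vs 605).
#7: worse on corrosion resistance (4 vs 8).
#8: worse on yield strength (348 vs 605).
#10: worse on yield strength (477 vs 605).
No option is at least as good as #9 on every objective and strictly better on one.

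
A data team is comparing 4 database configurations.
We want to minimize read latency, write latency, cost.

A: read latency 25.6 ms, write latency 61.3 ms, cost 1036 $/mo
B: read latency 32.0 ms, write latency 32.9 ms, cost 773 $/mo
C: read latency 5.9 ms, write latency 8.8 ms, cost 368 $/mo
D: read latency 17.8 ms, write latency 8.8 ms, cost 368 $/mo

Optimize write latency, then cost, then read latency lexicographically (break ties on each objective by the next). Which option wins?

First minimize write latency: best is 8.8, kept {C, D}.
Then minimize cost: best is 368, kept {C, D}.
Then minimize read latency: best is 5.9, kept {C}.

C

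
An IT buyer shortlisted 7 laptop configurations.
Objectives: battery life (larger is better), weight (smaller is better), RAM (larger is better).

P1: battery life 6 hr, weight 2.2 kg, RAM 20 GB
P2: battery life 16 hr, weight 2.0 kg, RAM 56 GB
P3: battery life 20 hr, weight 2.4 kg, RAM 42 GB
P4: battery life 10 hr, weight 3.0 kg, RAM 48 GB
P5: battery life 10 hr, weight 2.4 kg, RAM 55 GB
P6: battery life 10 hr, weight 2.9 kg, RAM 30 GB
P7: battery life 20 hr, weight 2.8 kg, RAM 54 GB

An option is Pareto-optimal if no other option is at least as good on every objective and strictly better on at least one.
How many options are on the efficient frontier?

P1: dominated by P2 (battery life 16≥6, weight 2.0≤2.2, RAM 56≥20).
P2: not dominated (best weight).
P3: not dominated.
P4: dominated by P2 (battery life 16≥10, weight 2.0≤3.0, RAM 56≥48).
P5: dominated by P2 (battery life 16≥10, weight 2.0≤2.4, RAM 56≥55).
P6: dominated by P2 (battery life 16≥10, weight 2.0≤2.9, RAM 56≥30).
P7: not dominated.
Pareto-optimal: P2, P3, P7 → 3.

3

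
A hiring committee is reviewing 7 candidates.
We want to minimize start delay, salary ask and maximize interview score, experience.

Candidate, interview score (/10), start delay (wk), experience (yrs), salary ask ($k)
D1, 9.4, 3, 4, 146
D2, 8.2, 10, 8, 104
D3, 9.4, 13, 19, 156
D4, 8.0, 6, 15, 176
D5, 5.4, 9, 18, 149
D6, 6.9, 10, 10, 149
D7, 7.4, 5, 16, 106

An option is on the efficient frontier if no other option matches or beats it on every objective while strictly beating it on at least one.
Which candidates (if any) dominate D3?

none

D1: worse on experience (4 vs 19).
D2: worse on interview score (8.2 vs 9.4).
D4: worse on interview score (8.0 vs 9.4).
D5: worse on interview score (5.4 vs 9.4).
D6: worse on interview score (6.9 vs 9.4).
D7: worse on interview score (7.4 vs 9.4).
No option dominates D3.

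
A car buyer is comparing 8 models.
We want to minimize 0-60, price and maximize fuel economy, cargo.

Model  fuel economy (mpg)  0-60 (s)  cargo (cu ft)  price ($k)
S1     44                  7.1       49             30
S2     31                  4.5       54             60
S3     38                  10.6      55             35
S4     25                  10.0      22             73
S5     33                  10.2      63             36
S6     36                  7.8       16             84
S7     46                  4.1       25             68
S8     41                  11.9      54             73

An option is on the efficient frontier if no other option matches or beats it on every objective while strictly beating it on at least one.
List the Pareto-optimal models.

S1, S2, S3, S5, S7, S8

S1: not dominated (best price).
S2: not dominated.
S3: not dominated.
S4: dominated by S1 (fuel economy 44≥25, 0-60 7.1≤10.0, cargo 49≥22, price 30≤73).
S5: not dominated (best cargo).
S6: dominated by S1 (fuel economy 44≥36, 0-60 7.1≤7.8, cargo 49≥16, price 30≤84).
S7: not dominated (best fuel economy).
S8: not dominated.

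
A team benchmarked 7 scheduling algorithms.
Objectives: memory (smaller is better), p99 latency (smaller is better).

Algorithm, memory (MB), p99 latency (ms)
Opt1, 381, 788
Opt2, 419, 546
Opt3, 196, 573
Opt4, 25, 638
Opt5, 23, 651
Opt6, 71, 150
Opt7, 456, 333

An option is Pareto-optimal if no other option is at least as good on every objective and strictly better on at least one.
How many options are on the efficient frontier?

3

Opt1: dominated by Opt3 (memory 196≤381, p99 latency 573≤788).
Opt2: dominated by Opt6 (memory 71≤419, p99 latency 150≤546).
Opt3: dominated by Opt6 (memory 71≤196, p99 latency 150≤573).
Opt4: not dominated.
Opt5: not dominated (best memory).
Opt6: not dominated (best p99 latency).
Opt7: dominated by Opt6 (memory 71≤456, p99 latency 150≤333).
Pareto-optimal: Opt4, Opt5, Opt6 → 3.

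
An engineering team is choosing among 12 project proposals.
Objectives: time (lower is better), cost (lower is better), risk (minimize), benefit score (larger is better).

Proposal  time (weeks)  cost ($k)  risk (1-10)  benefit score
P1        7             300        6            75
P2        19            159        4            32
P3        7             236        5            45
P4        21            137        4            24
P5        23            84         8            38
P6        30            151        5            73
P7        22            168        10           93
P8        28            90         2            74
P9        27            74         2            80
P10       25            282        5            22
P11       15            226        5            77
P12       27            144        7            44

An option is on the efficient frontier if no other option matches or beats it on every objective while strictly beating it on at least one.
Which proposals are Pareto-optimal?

P1: not dominated.
P2: not dominated.
P3: not dominated.
P4: not dominated.
P5: not dominated.
P6: dominated by P8 (time 28≤30, cost 90≤151, risk 2≤5, benefit score 74≥73).
P7: not dominated (best benefit score).
P8: dominated by P9 (time 27≤28, cost 74≤90, risk 2≤2, benefit score 80≥74).
P9: not dominated (best cost).
P10: dominated by P2 (time 19≤25, cost 159≤282, risk 4≤5, benefit score 32≥22).
P11: not dominated.
P12: dominated by P9 (time 27≤27, cost 74≤144, risk 2≤7, benefit score 80≥44).

P1, P2, P3, P4, P5, P7, P9, P11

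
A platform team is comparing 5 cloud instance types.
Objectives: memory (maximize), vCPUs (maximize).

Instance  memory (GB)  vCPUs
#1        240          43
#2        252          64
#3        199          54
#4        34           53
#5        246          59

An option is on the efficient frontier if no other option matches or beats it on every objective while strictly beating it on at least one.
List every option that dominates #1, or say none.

#2: memory 252≥240, vCPUs 64≥43 — dominates #1.
#5: memory 246≥240, vCPUs 59≥43 — dominates #1.
Others (#3, #4) are each worse than #1 on at least one objective.

#2, #5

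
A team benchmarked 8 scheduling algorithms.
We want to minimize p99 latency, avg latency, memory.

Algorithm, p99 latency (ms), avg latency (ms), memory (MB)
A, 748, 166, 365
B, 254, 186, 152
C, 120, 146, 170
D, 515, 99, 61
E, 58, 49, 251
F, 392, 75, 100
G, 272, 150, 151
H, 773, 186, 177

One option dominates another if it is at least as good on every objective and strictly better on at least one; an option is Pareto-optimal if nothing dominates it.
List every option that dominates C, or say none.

none

A: worse on p99 latency (748 vs 120).
B: worse on p99 latency (254 vs 120).
D: worse on p99 latency (515 vs 120).
E: worse on memory (251 vs 170).
F: worse on p99 latency (392 vs 120).
G: worse on p99 latency (272 vs 120).
H: worse on p99 latency (773 vs 120).
No option dominates C.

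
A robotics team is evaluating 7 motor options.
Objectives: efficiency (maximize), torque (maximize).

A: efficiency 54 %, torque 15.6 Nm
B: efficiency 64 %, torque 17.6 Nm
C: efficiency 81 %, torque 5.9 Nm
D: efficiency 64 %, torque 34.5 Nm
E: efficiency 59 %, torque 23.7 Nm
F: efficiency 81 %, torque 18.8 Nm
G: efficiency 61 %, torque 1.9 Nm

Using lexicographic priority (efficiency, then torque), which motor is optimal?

F

First maximize efficiency: best is 81, kept {C, F}.
Then maximize torque: best is 18.8, kept {F}.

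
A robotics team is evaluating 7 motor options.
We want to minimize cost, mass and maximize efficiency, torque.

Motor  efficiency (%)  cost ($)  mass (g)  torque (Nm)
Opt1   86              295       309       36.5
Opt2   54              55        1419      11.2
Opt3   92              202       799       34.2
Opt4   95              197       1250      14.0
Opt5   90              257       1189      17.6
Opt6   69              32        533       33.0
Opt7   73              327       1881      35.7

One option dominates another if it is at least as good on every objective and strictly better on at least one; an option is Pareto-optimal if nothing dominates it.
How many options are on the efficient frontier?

Opt1: not dominated (best mass).
Opt2: dominated by Opt6 (efficiency 69≥54, cost 32≤55, mass 533≤1419, torque 33.0≥11.2).
Opt3: not dominated.
Opt4: not dominated (best efficiency).
Opt5: dominated by Opt3 (efficiency 92≥90, cost 202≤257, mass 799≤1189, torque 34.2≥17.6).
Opt6: not dominated (best cost).
Opt7: dominated by Opt1 (efficiency 86≥73, cost 295≤327, mass 309≤1881, torque 36.5≥35.7).
Pareto-optimal: Opt1, Opt3, Opt4, Opt6 → 4.

4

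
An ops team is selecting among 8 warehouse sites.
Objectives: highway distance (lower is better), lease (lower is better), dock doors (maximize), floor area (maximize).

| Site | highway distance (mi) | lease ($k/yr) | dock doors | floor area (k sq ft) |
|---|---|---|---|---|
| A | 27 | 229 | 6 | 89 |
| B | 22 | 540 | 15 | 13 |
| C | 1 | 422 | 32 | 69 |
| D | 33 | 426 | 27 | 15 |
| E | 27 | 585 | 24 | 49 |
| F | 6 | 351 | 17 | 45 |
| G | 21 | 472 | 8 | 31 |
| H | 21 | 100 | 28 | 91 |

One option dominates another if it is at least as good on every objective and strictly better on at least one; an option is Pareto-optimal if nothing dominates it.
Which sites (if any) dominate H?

none

A: worse on highway distance (27 vs 21).
B: worse on highway distance (22 vs 21).
C: worse on lease (422 vs 100).
D: worse on highway distance (33 vs 21).
E: worse on highway distance (27 vs 21).
F: worse on lease (351 vs 100).
G: worse on lease (472 vs 100).
No option dominates H.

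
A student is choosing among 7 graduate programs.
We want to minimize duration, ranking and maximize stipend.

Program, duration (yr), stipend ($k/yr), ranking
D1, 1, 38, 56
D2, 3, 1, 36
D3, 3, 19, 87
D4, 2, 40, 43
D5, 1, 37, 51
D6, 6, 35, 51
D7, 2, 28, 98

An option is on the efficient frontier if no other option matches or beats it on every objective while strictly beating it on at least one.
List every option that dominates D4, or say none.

D1: worse on stipend (38 vs 40).
D2: worse on duration (3 vs 2).
D3: worse on duration (3 vs 2).
D5: worse on stipend (37 vs 40).
D6: worse on duration (6 vs 2).
D7: worse on stipend (28 vs 40).
No option dominates D4.

none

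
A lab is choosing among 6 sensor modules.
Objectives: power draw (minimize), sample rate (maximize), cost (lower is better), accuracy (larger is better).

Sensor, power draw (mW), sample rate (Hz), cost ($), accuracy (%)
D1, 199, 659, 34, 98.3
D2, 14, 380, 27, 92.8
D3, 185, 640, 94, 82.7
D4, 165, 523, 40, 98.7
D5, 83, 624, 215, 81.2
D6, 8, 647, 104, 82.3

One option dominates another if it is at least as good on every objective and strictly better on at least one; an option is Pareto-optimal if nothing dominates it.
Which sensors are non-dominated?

D1, D2, D3, D4, D6

D1: not dominated (best sample rate).
D2: not dominated (best cost).
D3: not dominated.
D4: not dominated (best accuracy).
D5: dominated by D6 (power draw 8≤83, sample rate 647≥624, cost 104≤215, accuracy 82.3≥81.2).
D6: not dominated (best power draw).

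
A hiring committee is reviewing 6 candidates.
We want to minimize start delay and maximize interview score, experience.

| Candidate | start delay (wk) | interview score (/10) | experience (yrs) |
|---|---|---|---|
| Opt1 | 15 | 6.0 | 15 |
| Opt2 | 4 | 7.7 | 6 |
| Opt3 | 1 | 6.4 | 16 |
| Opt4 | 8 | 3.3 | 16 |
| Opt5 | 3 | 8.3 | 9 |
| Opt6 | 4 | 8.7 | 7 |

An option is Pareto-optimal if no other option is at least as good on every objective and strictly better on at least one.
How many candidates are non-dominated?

3

Opt1: dominated by Opt3 (start delay 1≤15, interview score 6.4≥6.0, experience 16≥15).
Opt2: dominated by Opt5 (start delay 3≤4, interview score 8.3≥7.7, experience 9≥6).
Opt3: not dominated (best start delay).
Opt4: dominated by Opt3 (start delay 1≤8, interview score 6.4≥3.3, experience 16≥16).
Opt5: not dominated.
Opt6: not dominated (best interview score).
Pareto-optimal: Opt3, Opt5, Opt6 → 3.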